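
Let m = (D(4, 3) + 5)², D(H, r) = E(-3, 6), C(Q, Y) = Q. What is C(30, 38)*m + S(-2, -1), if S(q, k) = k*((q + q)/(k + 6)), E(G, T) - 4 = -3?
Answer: 5404/5 ≈ 1080.8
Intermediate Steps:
E(G, T) = 1 (E(G, T) = 4 - 3 = 1)
D(H, r) = 1
m = 36 (m = (1 + 5)² = 6² = 36)
S(q, k) = 2*k*q/(6 + k) (S(q, k) = k*((2*q)/(6 + k)) = k*(2*q/(6 + k)) = 2*k*q/(6 + k))
C(30, 38)*m + S(-2, -1) = 30*36 + 2*(-1)*(-2)/(6 - 1) = 1080 + 2*(-1)*(-2)/5 = 1080 + 2*(-1)*(-2)*(⅕) = 1080 + ⅘ = 5404/5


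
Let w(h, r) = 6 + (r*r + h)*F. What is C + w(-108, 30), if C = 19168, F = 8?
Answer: 25510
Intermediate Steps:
w(h, r) = 6 + 8*h + 8*r² (w(h, r) = 6 + (r*r + h)*8 = 6 + (r² + h)*8 = 6 + (h + r²)*8 = 6 + (8*h + 8*r²) = 6 + 8*h + 8*r²)
C + w(-108, 30) = 19168 + (6 + 8*(-108) + 8*30²) = 19168 + (6 - 864 + 8*900) = 19168 + (6 - 864 + 7200) = 19168 + 6342 = 25510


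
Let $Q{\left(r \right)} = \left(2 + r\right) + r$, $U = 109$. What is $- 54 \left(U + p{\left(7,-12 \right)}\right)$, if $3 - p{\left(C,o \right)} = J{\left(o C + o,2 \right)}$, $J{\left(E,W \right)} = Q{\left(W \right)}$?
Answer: $-5724$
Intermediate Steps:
$Q{\left(r \right)} = 2 + 2 r$
$J{\left(E,W \right)} = 2 + 2 W$
$p{\left(C,o \right)} = -3$ ($p{\left(C,o \right)} = 3 - \left(2 + 2 \cdot 2\right) = 3 - \left(2 + 4\right) = 3 - 6 = -3$)
$- 54 \left(U + p{\left(7,-12 \right)}\right) = - 54 \left(109 - 3\right) = \left(-54\right) 106 = -5724$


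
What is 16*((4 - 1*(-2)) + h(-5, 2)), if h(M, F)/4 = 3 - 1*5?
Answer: -32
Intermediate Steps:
h(M, F) = -8 (h(M, F) = 4*(3 - 1*5) = 4*(3 - 5) = 4*(-2) = -8)
16*((4 - 1*(-2)) + h(-5, 2)) = 16*((4 - 1*(-2)) - 8) = 16*((4 + 2) - 8) = 16*(6 - 8) = 16*(-2) = -32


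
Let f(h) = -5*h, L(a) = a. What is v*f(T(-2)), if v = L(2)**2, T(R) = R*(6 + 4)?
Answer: 400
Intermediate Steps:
T(R) = 10*R (T(R) = R*10 = 10*R)
v = 4 (v = 2**2 = 4)
v*f(T(-2)) = 4*(-50*(-2)) = 4*(-5*(-20)) = 4*100 = 400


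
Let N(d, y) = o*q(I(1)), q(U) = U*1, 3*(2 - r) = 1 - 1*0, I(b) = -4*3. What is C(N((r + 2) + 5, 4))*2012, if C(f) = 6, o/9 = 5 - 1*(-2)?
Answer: 12072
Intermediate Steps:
I(b) = -12
o = 63 (o = 9*(5 - 1*(-2)) = 9*(5 + 2) = 9*7 = 63)
r = 5/3 (r = 2 - (1 - 1*0)/3 = 2 - (1 + 0)/3 = 2 - ⅓*1 = 2 - ⅓ = 5/3 ≈ 1.6667)
q(U) = U
N(d, y) = -756 (N(d, y) = 63*(-12) = -756)
C(N((r + 2) + 5, 4))*2012 = 6*2012 = 12072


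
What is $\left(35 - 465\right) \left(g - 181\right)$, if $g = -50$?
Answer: $99330$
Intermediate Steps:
$\left(35 - 465\right) \left(g - 181\right) = \left(35 - 465\right) \left(-50 - 181\right) = - 430 \left(-50 - 181\right) = \left(-430\right) \left(-231\right) = 99330$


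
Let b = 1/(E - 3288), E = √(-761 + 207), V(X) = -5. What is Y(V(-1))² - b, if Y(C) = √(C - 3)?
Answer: -43244348/5405749 + I*√554/10811498 ≈ -7.9997 + 2.1771e-6*I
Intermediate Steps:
E = I*√554 (E = √(-554) = I*√554 ≈ 23.537*I)
Y(C) = √(-3 + C)
b = 1/(-3288 + I*√554) (b = 1/(I*√554 - 3288) = 1/(-3288 + I*√554) ≈ -0.00030412 - 2.177e-6*I)
Y(V(-1))² - b = (√(-3 - 5))² - (-1644/5405749 - I*√554/10811498) = (√(-8))² + (1644/5405749 + I*√554/10811498) = (2*I*√2)² + (1644/5405749 + I*√554/10811498) = -8 + (1644/5405749 + I*√554/10811498) = -43244348/5405749 + I*√554/10811498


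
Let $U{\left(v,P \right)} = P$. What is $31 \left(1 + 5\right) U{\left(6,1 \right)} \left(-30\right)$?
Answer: $-5580$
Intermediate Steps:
$31 \left(1 + 5\right) U{\left(6,1 \right)} \left(-30\right) = 31 \left(1 + 5\right) 1 \left(-30\right) = 31 \cdot 6 \cdot 1 \left(-30\right) = 31 \cdot 6 \left(-30\right) = 186 \left(-30\right) = -5580$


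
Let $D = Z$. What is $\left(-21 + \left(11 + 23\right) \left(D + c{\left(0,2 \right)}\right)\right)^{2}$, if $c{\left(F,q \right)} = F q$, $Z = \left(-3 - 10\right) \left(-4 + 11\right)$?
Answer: $9703225$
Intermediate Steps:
$Z = -91$ ($Z = \left(-13\right) 7 = -91$)
$D = -91$
$\left(-21 + \left(11 + 23\right) \left(D + c{\left(0,2 \right)}\right)\right)^{2} = \left(-21 + \left(11 + 23\right) \left(-91 + 0 \cdot 2\right)\right)^{2} = \left(-21 + 34 \left(-91 + 0\right)\right)^{2} = \left(-21 + 34 \left(-91\right)\right)^{2} = \left(-21 - 3094\right)^{2} = \left(-3115\right)^{2} = 9703225$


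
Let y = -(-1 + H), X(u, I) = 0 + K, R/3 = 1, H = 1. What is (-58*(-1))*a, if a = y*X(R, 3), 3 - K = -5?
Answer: 0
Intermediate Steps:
R = 3 (R = 3*1 = 3)
K = 8 (K = 3 - 1*(-5) = 3 + 5 = 8)
X(u, I) = 8 (X(u, I) = 0 + 8 = 8)
y = 0 (y = -(-1 + 1) = -1*0 = 0)
a = 0 (a = 0*8 = 0)
(-58*(-1))*a = -58*(-1)*0 = 58*0 = 0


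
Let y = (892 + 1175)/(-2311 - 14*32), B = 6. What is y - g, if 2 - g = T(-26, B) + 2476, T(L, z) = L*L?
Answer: 8688783/2759 ≈ 3149.3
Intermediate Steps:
T(L, z) = L²
g = -3150 (g = 2 - ((-26)² + 2476) = 2 - (676 + 2476) = 2 - 1*3152 = 2 - 3152 = -3150)
y = -2067/2759 (y = 2067/(-2311 - 448) = 2067/(-2759) = 2067*(-1/2759) = -2067/2759 ≈ -0.74918)
y - g = -2067/2759 - 1*(-3150) = -2067/2759 + 3150 = 8688783/2759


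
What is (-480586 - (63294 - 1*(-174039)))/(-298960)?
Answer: 717919/298960 ≈ 2.4014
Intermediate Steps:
(-480586 - (63294 - 1*(-174039)))/(-298960) = (-480586 - (63294 + 174039))*(-1/298960) = (-480586 - 1*237333)*(-1/298960) = (-480586 - 237333)*(-1/298960) = -717919*(-1/298960) = 717919/298960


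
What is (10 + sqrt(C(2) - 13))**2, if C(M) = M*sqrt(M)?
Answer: (10 + I*sqrt(13 - 2*sqrt(2)))**2 ≈ 89.828 + 63.786*I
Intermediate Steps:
C(M) = M**(3/2)
(10 + sqrt(C(2) - 13))**2 = (10 + sqrt(2**(3/2) - 13))**2 = (10 + sqrt(2*sqrt(2) - 13))**2 = (10 + sqrt(-13 + 2*sqrt(2)))**2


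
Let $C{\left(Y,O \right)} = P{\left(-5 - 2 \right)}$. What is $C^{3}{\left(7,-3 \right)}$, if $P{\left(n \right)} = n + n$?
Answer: $-2744$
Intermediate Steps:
$P{\left(n \right)} = 2 n$
$C{\left(Y,O \right)} = -14$ ($C{\left(Y,O \right)} = 2 \left(-5 - 2\right) = 2 \left(-7\right) = -14$)
$C^{3}{\left(7,-3 \right)} = \left(-14\right)^{3} = -2744$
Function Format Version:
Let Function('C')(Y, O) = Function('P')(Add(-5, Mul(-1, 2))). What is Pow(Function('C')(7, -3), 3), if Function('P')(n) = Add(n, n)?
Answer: -2744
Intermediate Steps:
Function('P')(n) = Mul(2, n)
Function('C')(Y, O) = -14 (Function('C')(Y, O) = Mul(2, Add(-5, Mul(-1, 2))) = Mul(2, Add(-5, -2)) = Mul(2, -7) = -14)
Pow(Function('C')(7, -3), 3) = Pow(-14, 3) = -2744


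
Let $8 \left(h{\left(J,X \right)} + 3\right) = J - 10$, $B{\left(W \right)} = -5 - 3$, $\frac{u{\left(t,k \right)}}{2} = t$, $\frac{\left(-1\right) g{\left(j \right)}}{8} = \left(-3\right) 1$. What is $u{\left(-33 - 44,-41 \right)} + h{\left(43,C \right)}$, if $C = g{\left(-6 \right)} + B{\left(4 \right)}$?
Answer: $- \frac{1223}{8} \approx -152.88$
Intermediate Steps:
$g{\left(j \right)} = 24$ ($g{\left(j \right)} = - 8 \left(\left(-3\right) 1\right) = \left(-8\right) \left(-3\right) = 24$)
$u{\left(t,k \right)} = 2 t$
$B{\left(W \right)} = -8$ ($B{\left(W \right)} = -5 - 3 = -8$)
$C = 16$ ($C = 24 - 8 = 16$)
$h{\left(J,X \right)} = - \frac{17}{4} + \frac{J}{8}$ ($h{\left(J,X \right)} = -3 + \frac{J - 10}{8} = -3 + \frac{-10 + J}{8} = -3 + \left(- \frac{5}{4} + \frac{J}{8}\right) = - \frac{17}{4} + \frac{J}{8}$)
$u{\left(-33 - 44,-41 \right)} + h{\left(43,C \right)} = 2 \left(-33 - 44\right) + \left(- \frac{17}{4} + \frac{1}{8} \cdot 43\right) = 2 \left(-33 - 44\right) + \left(- \frac{17}{4} + \frac{43}{8}\right) = 2 \left(-77\right) + \frac{9}{8} = -154 + \frac{9}{8} = - \frac{1223}{8}$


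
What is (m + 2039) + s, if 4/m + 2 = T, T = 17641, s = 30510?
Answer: 574131815/17639 ≈ 32549.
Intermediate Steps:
m = 4/17639 (m = 4/(-2 + 17641) = 4/17639 ≈ 0.00022677)
(m + 2039) + s = (4/17639 + 2039) + 30510 = 35965925/17639 + 30510 = 574131815/17639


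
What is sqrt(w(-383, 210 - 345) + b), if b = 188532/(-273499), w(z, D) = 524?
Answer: 4*sqrt(2446533066191)/273499 ≈ 22.876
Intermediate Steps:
b = -188532/273499 (b = 188532*(-1/273499) = -188532/273499 ≈ -0.68933)
sqrt(w(-383, 210 - 345) + b) = sqrt(524 - 188532/273499) = sqrt(143124944/273499) = 4*sqrt(2446533066191)/273499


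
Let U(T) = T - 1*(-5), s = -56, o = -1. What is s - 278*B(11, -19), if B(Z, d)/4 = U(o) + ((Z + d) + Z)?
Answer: -7840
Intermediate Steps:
U(T) = 5 + T (U(T) = T + 5 = 5 + T)
B(Z, d) = 16 + 4*d + 8*Z (B(Z, d) = 4*((5 - 1) + ((Z + d) + Z)) = 4*(4 + (d + 2*Z)) = 4*(4 + d + 2*Z) = 16 + 4*d + 8*Z)
s - 278*B(11, -19) = -56 - 278*(16 + 4*(-19) + 8*11) = -56 - 278*(16 - 76 + 88) = -56 - 278*28 = -56 - 7784 = -7840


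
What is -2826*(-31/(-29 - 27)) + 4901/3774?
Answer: -82587647/52836 ≈ -1563.1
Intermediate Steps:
-2826*(-31/(-29 - 27)) + 4901/3774 = -2826/((-56*(-1/31))) + 4901*(1/3774) = -2826/56/31 + 4901/3774 = -2826*31/56 + 4901/3774 = -43803/28 + 4901/3774 = -82587647/52836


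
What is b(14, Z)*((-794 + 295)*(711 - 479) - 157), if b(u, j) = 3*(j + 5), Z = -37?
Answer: 11128800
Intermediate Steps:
b(u, j) = 15 + 3*j (b(u, j) = 3*(5 + j) = 15 + 3*j)
b(14, Z)*((-794 + 295)*(711 - 479) - 157) = (15 + 3*(-37))*((-794 + 295)*(711 - 479) - 157) = (15 - 111)*(-499*232 - 157) = -96*(-115768 - 157) = -96*(-115925) = 11128800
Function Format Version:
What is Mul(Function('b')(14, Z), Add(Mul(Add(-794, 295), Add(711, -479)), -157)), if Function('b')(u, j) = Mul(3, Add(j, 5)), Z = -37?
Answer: 11128800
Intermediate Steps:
Function('b')(u, j) = Add(15, Mul(3, j)) (Function('b')(u, j) = Mul(3, Add(5, j)) = Add(15, Mul(3, j)))
Mul(Function('b')(14, Z), Add(Mul(Add(-794, 295), Add(711, -479)), -157)) = Mul(Add(15, Mul(3, -37)), Add(Mul(Add(-794, 295), Add(711, -479)), -157)) = Mul(Add(15, -111), Add(Mul(-499, 232), -157)) = Mul(-96, Add(-115768, -157)) = Mul(-96, -115925) = 11128800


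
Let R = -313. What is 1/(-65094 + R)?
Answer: -1/65407 ≈ -1.5289e-5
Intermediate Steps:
1/(-65094 + R) = 1/(-65094 - 313) = 1/(-65407) = -1/65407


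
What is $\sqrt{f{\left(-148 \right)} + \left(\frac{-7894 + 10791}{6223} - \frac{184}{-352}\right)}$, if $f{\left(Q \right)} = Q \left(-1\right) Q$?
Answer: $\frac{i \sqrt{8378238509047}}{19558} \approx 148.0 i$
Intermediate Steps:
$f{\left(Q \right)} = - Q^{2}$ ($f{\left(Q \right)} = - Q Q = - Q^{2}$)
$\sqrt{f{\left(-148 \right)} + \left(\frac{-7894 + 10791}{6223} - \frac{184}{-352}\right)} = \sqrt{- \left(-148\right)^{2} + \left(\frac{-7894 + 10791}{6223} - \frac{184}{-352}\right)} = \sqrt{\left(-1\right) 21904 + \left(2897 \cdot \frac{1}{6223} - - \frac{23}{44}\right)} = \sqrt{-21904 + \left(\frac{2897}{6223} + \frac{23}{44}\right)} = \sqrt{-21904 + \frac{270597}{273812}} = \sqrt{- \frac{5997307451}{273812}} = \frac{i \sqrt{8378238509047}}{19558}$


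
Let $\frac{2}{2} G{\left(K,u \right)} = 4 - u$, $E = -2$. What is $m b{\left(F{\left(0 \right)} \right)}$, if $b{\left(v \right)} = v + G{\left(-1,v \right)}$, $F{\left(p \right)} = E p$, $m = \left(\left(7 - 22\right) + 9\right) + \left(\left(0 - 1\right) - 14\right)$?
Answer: $-84$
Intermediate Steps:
$G{\left(K,u \right)} = 4 - u$
$m = -21$ ($m = \left(\left(7 - 22\right) + 9\right) - 15 = \left(-15 + 9\right) - 15 = -6 - 15 = -21$)
$F{\left(p \right)} = - 2 p$
$b{\left(v \right)} = 4$ ($b{\left(v \right)} = v - \left(-4 + v\right) = 4$)
$m b{\left(F{\left(0 \right)} \right)} = \left(-21\right) 4 = -84$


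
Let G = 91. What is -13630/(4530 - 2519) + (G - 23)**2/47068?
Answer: -158059494/23663437 ≈ -6.6795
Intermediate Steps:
-13630/(4530 - 2519) + (G - 23)**2/47068 = -13630/(4530 - 2519) + (91 - 23)**2/47068 = -13630/2011 + 68**2*(1/47068) = -13630*1/2011 + 4624*(1/47068) = -13630/2011 + 1156/11767 = -158059494/23663437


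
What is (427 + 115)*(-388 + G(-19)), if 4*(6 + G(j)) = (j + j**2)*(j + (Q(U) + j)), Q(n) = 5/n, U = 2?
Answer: -3717307/2 ≈ -1.8587e+6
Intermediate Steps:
G(j) = -6 + (5/2 + 2*j)*(j + j**2)/4 (G(j) = -6 + ((j + j**2)*(j + (5/2 + j)))/4 = -6 + ((j + j**2)*(5/2 + 2*j))/4 = -6 + ((5/2 + 2*j)*(j + j**2))/4 = -6 + (5/2 + 2*j)*(j + j**2)/4)
(427 + 115)*(-388 + G(-19)) = (427 + 115)*(-388 + (-6 + (1/2)*(-19)**3 + (5/8)*(-19) + (9/8)*(-19)**2)) = 542*(-388 + (-6 + (1/2)*(-6859) - 95/8 + (9/8)*361)) = 542*(-388 + (-6 - 6859/2 - 95/8 + 3249/8)) = 542*(-388 - 12165/4) = 542*(-13717/4) = -3717307/2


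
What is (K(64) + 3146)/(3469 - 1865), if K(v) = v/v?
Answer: 3147/1604 ≈ 1.9620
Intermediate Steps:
K(v) = 1
(K(64) + 3146)/(3469 - 1865) = (1 + 3146)/(3469 - 1865) = 3147/1604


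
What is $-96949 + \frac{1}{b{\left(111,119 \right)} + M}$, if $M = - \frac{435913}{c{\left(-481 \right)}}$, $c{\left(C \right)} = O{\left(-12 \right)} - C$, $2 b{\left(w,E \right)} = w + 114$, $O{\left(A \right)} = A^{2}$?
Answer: $- \frac{70889206999}{731201} \approx -96949.0$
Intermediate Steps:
$b{\left(w,E \right)} = 57 + \frac{w}{2}$ ($b{\left(w,E \right)} = \frac{w + 114}{2} = \frac{114 + w}{2} = 57 + \frac{w}{2}$)
$c{\left(C \right)} = 144 - C$ ($c{\left(C \right)} = \left(-12\right)^{2} - C = 144 - C$)
$M = - \frac{435913}{625}$ ($M = - \frac{435913}{144 - -481} = - \frac{435913}{144 + 481} = - \frac{435913}{625} \approx -697.46$)
$-96949 + \frac{1}{b{\left(111,119 \right)} + M} = -96949 + \frac{1}{\left(57 + \frac{1}{2} \cdot 111\right) - \frac{435913}{625}} = -96949 + \frac{1}{\left(57 + \frac{111}{2}\right) - \frac{435913}{625}} = -96949 + \frac{1}{\frac{225}{2} - \frac{435913}{625}} = -96949 + \frac{1}{- \frac{731201}{1250}} = -96949 - \frac{1250}{731201} = - \frac{70889206999}{731201}$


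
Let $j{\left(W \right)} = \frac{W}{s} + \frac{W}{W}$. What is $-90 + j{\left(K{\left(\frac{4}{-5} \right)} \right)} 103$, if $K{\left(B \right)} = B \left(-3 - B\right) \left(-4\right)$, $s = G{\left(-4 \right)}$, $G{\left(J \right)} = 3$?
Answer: $- \frac{17153}{75} \approx -228.71$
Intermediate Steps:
$s = 3$
$K{\left(B \right)} = - 4 B \left(-3 - B\right)$
$j{\left(W \right)} = 1 + \frac{W}{3}$ ($j{\left(W \right)} = \frac{W}{3} + \frac{W}{W} = W \frac{1}{3} + 1 = \frac{W}{3} + 1 = 1 + \frac{W}{3}$)
$-90 + j{\left(K{\left(\frac{4}{-5} \right)} \right)} 103 = -90 + \left(1 + \frac{4 \frac{4}{-5} \left(3 + \frac{4}{-5}\right)}{3}\right) 103 = -90 + \left(1 + \frac{4 \cdot 4 \left(- \frac{1}{5}\right) \left(3 + 4 \left(- \frac{1}{5}\right)\right)}{3}\right) 103 = -90 + \left(1 + \frac{4 \left(- \frac{4}{5}\right) \left(3 - \frac{4}{5}\right)}{3}\right) 103 = -90 + \left(1 + \frac{4 \left(- \frac{4}{5}\right) \frac{11}{5}}{3}\right) 103 = -90 + \left(1 + \frac{1}{3} \left(- \frac{176}{25}\right)\right) 103 = -90 + \left(1 - \frac{176}{75}\right) 103 = -90 - \frac{10403}{75} = - \frac{17153}{75}$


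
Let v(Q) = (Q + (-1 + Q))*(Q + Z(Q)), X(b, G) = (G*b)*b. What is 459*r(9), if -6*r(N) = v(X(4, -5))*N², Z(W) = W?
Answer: -159621840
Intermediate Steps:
X(b, G) = G*b²
v(Q) = 2*Q*(-1 + 2*Q) (v(Q) = (Q + (-1 + Q))*(Q + Q) = (-1 + 2*Q)*(2*Q) = 2*Q*(-1 + 2*Q))
r(N) = -12880*N²/3 (r(N) = -2*(-5*4²)*(-1 + 2*(-5*4²))*N²/6 = -2*(-5*16)*(-1 + 2*(-5*16))*N²/6 = -2*(-80)*(-1 + 2*(-80))*N²/6 = -2*(-80)*(-1 - 160)*N²/6 = -2*(-80)*(-161)*N²/6 = -12880*N²/3)
459*r(9) = 459*(-12880/3*9²) = 459*(-12880/3*81) = 459*(-347760) = -159621840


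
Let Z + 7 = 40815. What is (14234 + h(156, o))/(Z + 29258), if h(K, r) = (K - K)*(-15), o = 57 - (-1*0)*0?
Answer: 7117/35033 ≈ 0.20315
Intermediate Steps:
Z = 40808 (Z = -7 + 40815 = 40808)
o = 57 (o = 57 - 0*0 = 57 - 1*0 = 57 + 0 = 57)
h(K, r) = 0 (h(K, r) = 0*(-15) = 0)
(14234 + h(156, o))/(Z + 29258) = (14234 + 0)/(40808 + 29258) = 14234/70066 = 14234*(1/70066) = 7117/35033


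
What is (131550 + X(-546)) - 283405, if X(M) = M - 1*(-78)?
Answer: -152323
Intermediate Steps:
X(M) = 78 + M (X(M) = M + 78 = 78 + M)
(131550 + X(-546)) - 283405 = (131550 + (78 - 546)) - 283405 = (131550 - 468) - 283405 = 131082 - 283405 = -152323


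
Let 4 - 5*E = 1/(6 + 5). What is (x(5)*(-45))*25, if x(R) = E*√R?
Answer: -9675*√5/11 ≈ -1966.7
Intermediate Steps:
E = 43/55 (E = ⅘ - 1/(5*(6 + 5)) = ⅘ - ⅕/11 = ⅘ - ⅕*1/11 = ⅘ - 1/55 = 43/55 ≈ 0.78182)
x(R) = 43*√R/55
(x(5)*(-45))*25 = ((43*√5/55)*(-45))*25 = -387*√5/11*25 = -9675*√5/11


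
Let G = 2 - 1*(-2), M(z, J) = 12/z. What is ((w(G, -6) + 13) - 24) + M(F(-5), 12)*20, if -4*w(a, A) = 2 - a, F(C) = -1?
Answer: -501/2 ≈ -250.50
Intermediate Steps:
G = 4 (G = 2 + 2 = 4)
w(a, A) = -½ + a/4 (w(a, A) = -(2 - a)/4 = -½ + a/4)
((w(G, -6) + 13) - 24) + M(F(-5), 12)*20 = (((-½ + (¼)*4) + 13) - 24) + (12/(-1))*20 = (((-½ + 1) + 13) - 24) + (12*(-1))*20 = ((½ + 13) - 24) - 12*20 = (27/2 - 24) - 240 = -21/2 - 240 = -501/2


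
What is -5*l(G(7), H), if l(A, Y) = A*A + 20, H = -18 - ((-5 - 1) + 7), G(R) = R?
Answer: -345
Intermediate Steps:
H = -19 (H = -18 - (-6 + 7) = -18 - 1*1 = -18 - 1 = -19)
l(A, Y) = 20 + A² (l(A, Y) = A² + 20 = 20 + A²)
-5*l(G(7), H) = -5*(20 + 7²) = -5*(20 + 49) = -5*69 = -345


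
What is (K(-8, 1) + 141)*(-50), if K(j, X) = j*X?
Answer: -6650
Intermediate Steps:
K(j, X) = X*j
(K(-8, 1) + 141)*(-50) = (1*(-8) + 141)*(-50) = (-8 + 141)*(-50) = 133*(-50) = -6650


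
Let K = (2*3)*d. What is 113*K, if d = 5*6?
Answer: 20340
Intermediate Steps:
d = 30
K = 180 (K = (2*3)*30 = 6*30 = 180)
113*K = 113*180 = 20340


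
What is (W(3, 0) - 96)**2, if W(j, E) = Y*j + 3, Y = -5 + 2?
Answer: 10404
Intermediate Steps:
Y = -3
W(j, E) = 3 - 3*j (W(j, E) = -3*j + 3 = 3 - 3*j)
(W(3, 0) - 96)**2 = ((3 - 3*3) - 96)**2 = ((3 - 9) - 96)**2 = (-6 - 96)**2 = (-102)**2 = 10404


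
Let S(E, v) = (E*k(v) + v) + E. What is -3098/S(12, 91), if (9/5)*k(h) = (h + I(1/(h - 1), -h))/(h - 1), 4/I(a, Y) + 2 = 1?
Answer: -27882/985 ≈ -28.307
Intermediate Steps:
I(a, Y) = -4 (I(a, Y) = 4/(-2 + 1) = 4/(-1) = 4*(-1) = -4)
k(h) = 5*(-4 + h)/(9*(-1 + h)) (k(h) = 5*((h - 4)/(h - 1))/9 = 5*((-4 + h)/(-1 + h))/9 = 5*(-4 + h)/(9*(-1 + h)))
S(E, v) = E + v + 5*E*(-4 + v)/(9*(-1 + v)) (S(E, v) = (E*(5*(-4 + v)/(9*(-1 + v))) + v) + E = (5*E*(-4 + v)/(9*(-1 + v)) + v) + E = (v + 5*E*(-4 + v)/(9*(-1 + v))) + E = E + v + 5*E*(-4 + v)/(9*(-1 + v)))
-3098/S(12, 91) = -3098*(-1 + 91)/((-1 + 91)*(12 + 91) + (5/9)*12*(-4 + 91)) = -3098*90/(90*103 + (5/9)*12*87) = -3098*90/(9270 + 580) = -3098/((1/90)*9850) = -3098/985/9 = -3098*9/985 = -27882/985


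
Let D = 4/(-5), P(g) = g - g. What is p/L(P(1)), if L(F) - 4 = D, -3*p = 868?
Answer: -1085/12 ≈ -90.417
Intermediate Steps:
P(g) = 0
p = -868/3 (p = -⅓*868 = -868/3 ≈ -289.33)
D = -⅘ (D = 4*(-⅕) = -⅘ ≈ -0.80000)
L(F) = 16/5 (L(F) = 4 - ⅘ = 16/5)
p/L(P(1)) = -868/(3*16/5) = -868/3*5/16 = -1085/12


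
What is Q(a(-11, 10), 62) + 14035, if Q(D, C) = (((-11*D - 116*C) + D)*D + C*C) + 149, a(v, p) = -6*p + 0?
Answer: 413548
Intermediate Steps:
a(v, p) = -6*p
Q(D, C) = 149 + C² + D*(-116*C - 10*D) (Q(D, C) = (((-116*C - 11*D) + D)*D + C²) + 149 = ((-116*C - 10*D)*D + C²) + 149 = (D*(-116*C - 10*D) + C²) + 149 = (C² + D*(-116*C - 10*D)) + 149 = 149 + C² + D*(-116*C - 10*D))
Q(a(-11, 10), 62) + 14035 = (149 + 62² - 10*(-6*10)² - 116*62*(-6*10)) + 14035 = (149 + 3844 - 10*(-60)² - 116*62*(-60)) + 14035 = (149 + 3844 - 10*3600 + 431520) + 14035 = (149 + 3844 - 36000 + 431520) + 14035 = 399513 + 14035 = 413548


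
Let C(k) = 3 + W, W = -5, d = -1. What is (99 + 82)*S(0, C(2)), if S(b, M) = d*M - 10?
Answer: -1448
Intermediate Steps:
C(k) = -2 (C(k) = 3 - 5 = -2)
S(b, M) = -10 - M (S(b, M) = -M - 10 = -10 - M)
(99 + 82)*S(0, C(2)) = (99 + 82)*(-10 - 1*(-2)) = 181*(-10 + 2) = 181*(-8) = -1448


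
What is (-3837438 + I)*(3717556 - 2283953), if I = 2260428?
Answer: -2260806267030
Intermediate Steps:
(-3837438 + I)*(3717556 - 2283953) = (-3837438 + 2260428)*(3717556 - 2283953) = -1577010*1433603 = -2260806267030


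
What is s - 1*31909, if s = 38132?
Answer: 6223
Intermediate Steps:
s - 1*31909 = 38132 - 1*31909 = 38132 - 31909 = 6223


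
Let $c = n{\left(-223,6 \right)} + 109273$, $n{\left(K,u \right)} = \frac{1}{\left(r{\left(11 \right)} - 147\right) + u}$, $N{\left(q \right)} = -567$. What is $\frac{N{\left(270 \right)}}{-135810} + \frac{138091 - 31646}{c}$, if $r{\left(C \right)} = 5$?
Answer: $\frac{73128979267}{74751468810} \approx 0.97829$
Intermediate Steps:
$n{\left(K,u \right)} = \frac{1}{-142 + u}$ ($n{\left(K,u \right)} = \frac{1}{\left(5 - 147\right) + u} = \frac{1}{-142 + u}$)
$c = \frac{14861127}{136}$ ($c = \frac{1}{-142 + 6} + 109273 = \frac{1}{-136} + 109273 = - \frac{1}{136} + 109273 = \frac{14861127}{136} \approx 1.0927 \cdot 10^{5}$)
$\frac{N{\left(270 \right)}}{-135810} + \frac{138091 - 31646}{c} = - \frac{567}{-135810} + \frac{138091 - 31646}{\frac{14861127}{136}} = \left(-567\right) \left(- \frac{1}{135810}\right) + \left(138091 - 31646\right) \frac{136}{14861127} = \frac{21}{5030} + 106445 \cdot \frac{136}{14861127} = \frac{21}{5030} + \frac{14476520}{14861127} = \frac{73128979267}{74751468810}$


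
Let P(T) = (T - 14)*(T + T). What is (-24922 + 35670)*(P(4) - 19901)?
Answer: -214755788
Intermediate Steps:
P(T) = 2*T*(-14 + T) (P(T) = (-14 + T)*(2*T) = 2*T*(-14 + T))
(-24922 + 35670)*(P(4) - 19901) = (-24922 + 35670)*(2*4*(-14 + 4) - 19901) = 10748*(2*4*(-10) - 19901) = 10748*(-80 - 19901) = 10748*(-19981) = -214755788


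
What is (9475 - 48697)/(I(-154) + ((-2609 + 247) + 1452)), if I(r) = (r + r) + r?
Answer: 19611/686 ≈ 28.587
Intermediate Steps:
I(r) = 3*r (I(r) = 2*r + r = 3*r)
(9475 - 48697)/(I(-154) + ((-2609 + 247) + 1452)) = (9475 - 48697)/(3*(-154) + ((-2609 + 247) + 1452)) = -39222/(-462 + (-2362 + 1452)) = -39222/(-462 - 910) = -39222/(-1372) = -39222*(-1/1372) = 19611/686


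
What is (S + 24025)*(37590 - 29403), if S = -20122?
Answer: 31953861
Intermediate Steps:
(S + 24025)*(37590 - 29403) = (-20122 + 24025)*(37590 - 29403) = 3903*8187 = 31953861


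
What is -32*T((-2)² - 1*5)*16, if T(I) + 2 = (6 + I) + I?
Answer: -1024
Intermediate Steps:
T(I) = 4 + 2*I (T(I) = -2 + ((6 + I) + I) = -2 + (6 + 2*I) = 4 + 2*I)
-32*T((-2)² - 1*5)*16 = -32*(4 + 2*((-2)² - 1*5))*16 = -32*(4 + 2*(4 - 5))*16 = -32*(4 + 2*(-1))*16 = -32*(4 - 2)*16 = -32*2*16 = -64*16 = -1024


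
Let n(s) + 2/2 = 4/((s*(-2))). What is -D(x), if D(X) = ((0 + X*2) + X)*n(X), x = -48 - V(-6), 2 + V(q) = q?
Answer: -114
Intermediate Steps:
V(q) = -2 + q
n(s) = -1 - 2/s (n(s) = -1 + 4/((s*(-2))) = -1 + 4/((-2*s)) = -1 + 4*(-1/(2*s)) = -1 - 2/s)
x = -40 (x = -48 - (-2 - 6) = -48 - 1*(-8) = -48 + 8 = -40)
D(X) = -6 - 3*X (D(X) = ((0 + X*2) + X)*((-2 - X)/X) = ((0 + 2*X) + X)*((-2 - X)/X) = (2*X + X)*((-2 - X)/X) = (3*X)*((-2 - X)/X) = -6 - 3*X)
-D(x) = -(-6 - 3*(-40)) = -(-6 + 120) = -1*114 = -114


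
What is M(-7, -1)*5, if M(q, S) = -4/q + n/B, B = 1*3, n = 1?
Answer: 95/21 ≈ 4.5238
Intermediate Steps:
B = 3
M(q, S) = 1/3 - 4/q (M(q, S) = -4/q + 1/3 = 1/3 - 4/q)
M(-7, -1)*5 = ((1/3)*(-12 - 7)/(-7))*5 = ((1/3)*(-1/7)*(-19))*5 = (19/21)*5 = 95/21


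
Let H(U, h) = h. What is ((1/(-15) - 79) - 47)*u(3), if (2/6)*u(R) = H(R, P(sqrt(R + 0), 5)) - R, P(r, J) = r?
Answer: 5673/5 - 1891*sqrt(3)/5 ≈ 479.54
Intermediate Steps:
u(R) = -3*R + 3*sqrt(R) (u(R) = 3*(sqrt(R + 0) - R) = 3*(sqrt(R) - R) = -3*R + 3*sqrt(R))
((1/(-15) - 79) - 47)*u(3) = ((1/(-15) - 79) - 47)*(-3*3 + 3*sqrt(3)) = ((-1/15 - 79) - 47)*(-9 + 3*sqrt(3)) = (-1186/15 - 47)*(-9 + 3*sqrt(3)) = -1891*(-9 + 3*sqrt(3))/15 = 5673/5 - 1891*sqrt(3)/5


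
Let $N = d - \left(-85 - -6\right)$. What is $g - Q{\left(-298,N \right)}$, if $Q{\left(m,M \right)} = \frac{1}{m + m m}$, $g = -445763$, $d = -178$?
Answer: $- \frac{39452700079}{88506} \approx -4.4576 \cdot 10^{5}$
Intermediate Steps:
$N = -99$ ($N = -178 - \left(-85 - -6\right) = -178 - \left(-85 + 6\right) = -178 - -79 = -178 + 79 = -99$)
$Q{\left(m,M \right)} = \frac{1}{m + m^{2}}$
$g - Q{\left(-298,N \right)} = -445763 - \frac{1}{\left(-298\right) \left(1 - 298\right)} = -445763 - - \frac{1}{298 \left(-297\right)} = -445763 - \left(- \frac{1}{298}\right) \left(- \frac{1}{297}\right) = -445763 - \frac{1}{88506} = - \frac{39452700079}{88506}$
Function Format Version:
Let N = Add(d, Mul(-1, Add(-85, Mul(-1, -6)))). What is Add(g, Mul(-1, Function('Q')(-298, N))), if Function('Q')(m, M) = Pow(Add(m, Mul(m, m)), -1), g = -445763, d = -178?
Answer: Rational(-39452700079, 88506) ≈ -4.4576e+5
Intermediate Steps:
N = -99 (N = Add(-178, Mul(-1, Add(-85, Mul(-1, -6)))) = Add(-178, Mul(-1, Add(-85, 6))) = Add(-178, Mul(-1, -79)) = Add(-178, 79) = -99)
Function('Q')(m, M) = Pow(Add(m, Pow(m, 2)), -1)
Add(g, Mul(-1, Function('Q')(-298, N))) = Add(-445763, Mul(-1, Mul(Pow(-298, -1), Pow(Add(1, -298), -1)))) = Add(-445763, Mul(-1, Mul(Rational(-1, 298), Pow(-297, -1)))) = Add(-445763, Mul(-1, Mul(Rational(-1, 298), Rational(-1, 297)))) = Add(-445763, Mul(-1, Rational(1, 88506))) = Add(-445763, Rational(-1, 88506)) = Rational(-39452700079, 88506)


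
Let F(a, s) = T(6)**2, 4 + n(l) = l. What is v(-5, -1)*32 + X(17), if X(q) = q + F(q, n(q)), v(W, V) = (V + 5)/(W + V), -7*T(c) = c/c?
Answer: -634/147 ≈ -4.3129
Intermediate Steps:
T(c) = -1/7 (T(c) = -c/(7*c) = -1/7*1 = -1/7)
n(l) = -4 + l
v(W, V) = (5 + V)/(V + W)
F(a, s) = 1/49 (F(a, s) = (-1/7)**2 = 1/49)
X(q) = 1/49 + q (X(q) = q + 1/49 = 1/49 + q)
v(-5, -1)*32 + X(17) = ((5 - 1)/(-1 - 5))*32 + (1/49 + 17) = (4/(-6))*32 + 834/49 = -1/6*4*32 + 834/49 = -2/3*32 + 834/49 = -64/3 + 834/49 = -634/147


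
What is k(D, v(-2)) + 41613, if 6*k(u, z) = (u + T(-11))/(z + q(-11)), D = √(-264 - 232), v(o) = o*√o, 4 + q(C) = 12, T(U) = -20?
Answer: (-√31 + 124839*√2 + 499351*I)/(3*(√2 + 4*I)) ≈ 41613.0 + 0.28148*I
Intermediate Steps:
q(C) = 8 (q(C) = -4 + 12 = 8)
v(o) = o^(3/2)
D = 4*I*√31 (D = √(-496) = 4*I*√31 ≈ 22.271*I)
k(u, z) = (-20 + u)/(6*(8 + z)) (k(u, z) = ((u - 20)/(z + 8))/6 = ((-20 + u)/(8 + z))/6 = (-20 + u)/(6*(8 + z)))
k(D, v(-2)) + 41613 = (-20 + 4*I*√31)/(6*(8 + (-2)^(3/2))) + 41613 = (-20 + 4*I*√31)/(6*(8 - 2*I*√2)) + 41613 = 41613 + (-20 + 4*I*√31)/(6*(8 - 2*I*√2))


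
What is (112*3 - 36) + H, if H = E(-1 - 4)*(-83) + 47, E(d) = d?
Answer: 762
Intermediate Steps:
H = 462 (H = (-1 - 4)*(-83) + 47 = -5*(-83) + 47 = 415 + 47 = 462)
(112*3 - 36) + H = (112*3 - 36) + 462 = (336 - 36) + 462 = 300 + 462 = 762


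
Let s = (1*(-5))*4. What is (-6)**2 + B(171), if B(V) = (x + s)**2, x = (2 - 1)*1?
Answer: 397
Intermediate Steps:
s = -20 (s = -5*4 = -20)
x = 1 (x = 1*1 = 1)
B(V) = 361 (B(V) = (1 - 20)**2 = (-19)**2 = 361)
(-6)**2 + B(171) = (-6)**2 + 361 = 36 + 361 = 397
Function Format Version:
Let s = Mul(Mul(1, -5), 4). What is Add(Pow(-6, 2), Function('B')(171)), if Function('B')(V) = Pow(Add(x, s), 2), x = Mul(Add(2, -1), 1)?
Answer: 397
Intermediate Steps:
s = -20 (s = Mul(-5, 4) = -20)
x = 1 (x = Mul(1, 1) = 1)
Function('B')(V) = 361 (Function('B')(V) = Pow(Add(1, -20), 2) = Pow(-19, 2) = 361)
Add(Pow(-6, 2), Function('B')(171)) = Add(Pow(-6, 2), 361) = Add(36, 361) = 397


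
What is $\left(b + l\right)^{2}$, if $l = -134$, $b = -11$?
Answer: $21025$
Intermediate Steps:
$\left(b + l\right)^{2} = \left(-11 - 134\right)^{2} = \left(-145\right)^{2} = 21025$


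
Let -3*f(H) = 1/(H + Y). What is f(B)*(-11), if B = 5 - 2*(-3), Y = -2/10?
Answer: 55/162 ≈ 0.33951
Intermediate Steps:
Y = -⅕ (Y = -2*⅒ = -⅕ ≈ -0.20000)
B = 11 (B = 5 + 6 = 11)
f(H) = -1/(3*(-⅕ + H)) (f(H) = -1/(3*(H - ⅕)) = -1/(3*(-⅕ + H)))
f(B)*(-11) = -5/(-3 + 15*11)*(-11) = -5/(-3 + 165)*(-11) = -5/162*(-11) = 55/162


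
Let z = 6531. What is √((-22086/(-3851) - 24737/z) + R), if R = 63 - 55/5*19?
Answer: I*√91122827651586507/25150881 ≈ 12.002*I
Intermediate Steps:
R = -146 (R = 63 - 55*⅕*19 = 63 - 11*19 = 63 - 209 = -146)
√((-22086/(-3851) - 24737/z) + R) = √((-22086/(-3851) - 24737/6531) - 146) = √((-22086*(-1/3851) - 24737*1/6531) - 146) = √((22086/3851 - 24737/6531) - 146) = √(48981479/25150881 - 146) = √(-3623047147/25150881) = I*√91122827651586507/25150881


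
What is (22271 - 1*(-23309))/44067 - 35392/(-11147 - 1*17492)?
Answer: 2864984884/1262034813 ≈ 2.2701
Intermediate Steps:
(22271 - 1*(-23309))/44067 - 35392/(-11147 - 1*17492) = (22271 + 23309)*(1/44067) - 35392/(-11147 - 17492) = 45580*(1/44067) - 35392/(-28639) = 45580/44067 - 35392*(-1/28639) = 45580/44067 + 35392/28639 = 2864984884/1262034813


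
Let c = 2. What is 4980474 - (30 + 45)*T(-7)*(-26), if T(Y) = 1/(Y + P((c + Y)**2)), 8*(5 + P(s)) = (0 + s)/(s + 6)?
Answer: 1130530398/227 ≈ 4.9803e+6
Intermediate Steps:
P(s) = -5 + s/(8*(6 + s)) (P(s) = -5 + ((0 + s)/(s + 6))/8 = -5 + (s/(6 + s))/8 = -5 + s/(8*(6 + s)))
T(Y) = 1/(Y + 3*(-80 - 13*(2 + Y)**2)/(8*(6 + (2 + Y)**2)))
4980474 - (30 + 45)*T(-7)*(-26) = 4980474 - (30 + 45)*(8*(10 + (-7)**2 + 4*(-7))/(-396 - 76*(-7) - 7*(-7)**2 + 8*(-7)**3))*(-26) = 4980474 - 75*(8*(10 + 49 - 28)/(-396 + 532 - 7*49 + 8*(-343)))*(-26) = 4980474 - 75*(8*31/(-396 + 532 - 343 - 2744))*(-26) = 4980474 - 75*(8*31/(-2951))*(-26) = 4980474 - 75*(8*(-1/2951)*31)*(-26) = 4980474 - 75*(-248/2951)*(-26) = 4980474 - (-18600)*(-26)/2951 = 4980474 - 1*37200/227 = 4980474 - 37200/227 = 1130530398/227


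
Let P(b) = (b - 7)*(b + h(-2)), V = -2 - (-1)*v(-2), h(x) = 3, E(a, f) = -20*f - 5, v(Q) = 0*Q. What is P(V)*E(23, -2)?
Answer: -315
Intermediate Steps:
v(Q) = 0
E(a, f) = -5 - 20*f
V = -2 (V = -2 - (-1)*0 = -2 - 1*0 = -2 + 0 = -2)
P(b) = (-7 + b)*(3 + b) (P(b) = (b - 7)*(b + 3) = (-7 + b)*(3 + b))
P(V)*E(23, -2) = (-21 + (-2)**2 - 4*(-2))*(-5 - 20*(-2)) = (-21 + 4 + 8)*(-5 + 40) = -9*35 = -315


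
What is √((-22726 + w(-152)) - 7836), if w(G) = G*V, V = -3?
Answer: I*√30106 ≈ 173.51*I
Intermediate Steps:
w(G) = -3*G (w(G) = G*(-3) = -3*G)
√((-22726 + w(-152)) - 7836) = √((-22726 - 3*(-152)) - 7836) = √((-22726 + 456) - 7836) = √(-22270 - 7836) = √(-30106) = I*√30106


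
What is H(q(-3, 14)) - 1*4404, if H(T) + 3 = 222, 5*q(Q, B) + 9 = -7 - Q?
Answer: -4185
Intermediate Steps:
q(Q, B) = -16/5 - Q/5 (q(Q, B) = -9/5 + (-7 - Q)/5 = -9/5 + (-7/5 - Q/5) = -16/5 - Q/5)
H(T) = 219 (H(T) = -3 + 222 = 219)
H(q(-3, 14)) - 1*4404 = 219 - 1*4404 = 219 - 4404 = -4185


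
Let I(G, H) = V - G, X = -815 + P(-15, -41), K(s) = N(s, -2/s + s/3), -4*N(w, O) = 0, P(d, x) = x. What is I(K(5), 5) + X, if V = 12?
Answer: -844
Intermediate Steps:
N(w, O) = 0 (N(w, O) = -¼*0 = 0)
K(s) = 0
X = -856 (X = -815 - 41 = -856)
I(G, H) = 12 - G
I(K(5), 5) + X = (12 - 1*0) - 856 = (12 + 0) - 856 = 12 - 856 = -844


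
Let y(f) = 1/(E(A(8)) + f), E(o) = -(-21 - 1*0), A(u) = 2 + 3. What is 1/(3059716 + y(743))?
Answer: 764/2337623025 ≈ 3.2683e-7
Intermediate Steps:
A(u) = 5
E(o) = 21 (E(o) = -(-21 + 0) = -1*(-21) = 21)
y(f) = 1/(21 + f)
1/(3059716 + y(743)) = 1/(3059716 + 1/(21 + 743)) = 1/(3059716 + 1/764) = 1/(2337623025/764) = 764/2337623025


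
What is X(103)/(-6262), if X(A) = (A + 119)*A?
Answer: -11433/3131 ≈ -3.6516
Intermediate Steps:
X(A) = A*(119 + A) (X(A) = (119 + A)*A = A*(119 + A))
X(103)/(-6262) = (103*(119 + 103))/(-6262) = (103*222)*(-1/6262) = 22866*(-1/6262) = -11433/3131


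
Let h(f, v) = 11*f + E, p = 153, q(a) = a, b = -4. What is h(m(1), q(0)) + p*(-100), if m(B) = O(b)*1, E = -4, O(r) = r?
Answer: -15348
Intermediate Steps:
m(B) = -4 (m(B) = -4*1 = -4)
h(f, v) = -4 + 11*f (h(f, v) = 11*f - 4 = -4 + 11*f)
h(m(1), q(0)) + p*(-100) = (-4 + 11*(-4)) + 153*(-100) = (-4 - 44) - 15300 = -48 - 15300 = -15348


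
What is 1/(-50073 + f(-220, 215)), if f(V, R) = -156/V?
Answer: -55/2753976 ≈ -1.9971e-5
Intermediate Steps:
1/(-50073 + f(-220, 215)) = 1/(-50073 - 156/(-220)) = 1/(-50073 - 156*(-1/220)) = 1/(-50073 + 39/55) = 1/(-2753976/55) = -55/2753976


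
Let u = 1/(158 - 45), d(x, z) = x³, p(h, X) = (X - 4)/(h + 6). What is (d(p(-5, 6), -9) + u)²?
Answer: 819025/12769 ≈ 64.142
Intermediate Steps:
p(h, X) = (-4 + X)/(6 + h)
u = 1/113 ≈ 0.0088496
(d(p(-5, 6), -9) + u)² = (((-4 + 6)/(6 - 5))³ + 1/113)² = ((2/1)³ + 1/113)² = ((1*2)³ + 1/113)² = (2³ + 1/113)² = (8 + 1/113)² = (905/113)² = 819025/12769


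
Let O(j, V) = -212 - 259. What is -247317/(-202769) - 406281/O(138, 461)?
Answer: 3928460876/4547819 ≈ 863.81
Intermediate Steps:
O(j, V) = -471
-247317/(-202769) - 406281/O(138, 461) = -247317/(-202769) - 406281/(-471) = -247317*(-1/202769) - 406281*(-1/471) = 35331/28967 + 135427/157 = 3928460876/4547819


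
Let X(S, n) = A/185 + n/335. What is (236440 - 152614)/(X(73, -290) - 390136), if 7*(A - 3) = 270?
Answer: -7273162890/33850205653 ≈ -0.21486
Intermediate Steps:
A = 291/7 (A = 3 + (⅐)*270 = 3 + 270/7 = 291/7 ≈ 41.571)
X(S, n) = 291/1295 + n/335 (X(S, n) = (291/7)/185 + n/335 = (291/7)*(1/185) + n*(1/335) = 291/1295 + n/335)
(236440 - 152614)/(X(73, -290) - 390136) = (236440 - 152614)/((291/1295 + (1/335)*(-290)) - 390136) = 83826/((291/1295 - 58/67) - 390136) = 83826/(-55613/86765 - 390136) = 83826/(-33850205653/86765) = 83826*(-86765/33850205653) = -7273162890/33850205653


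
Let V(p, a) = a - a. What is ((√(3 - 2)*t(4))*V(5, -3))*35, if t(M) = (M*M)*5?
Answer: 0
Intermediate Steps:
V(p, a) = 0
t(M) = 5*M² (t(M) = M²*5 = 5*M²)
((√(3 - 2)*t(4))*V(5, -3))*35 = ((√(3 - 2)*(5*4²))*0)*35 = ((√1*(5*16))*0)*35 = ((1*80)*0)*35 = (80*0)*35 = 0*35 = 0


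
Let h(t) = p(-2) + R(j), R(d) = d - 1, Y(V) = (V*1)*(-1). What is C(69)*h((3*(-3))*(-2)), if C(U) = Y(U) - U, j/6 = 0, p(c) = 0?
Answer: 138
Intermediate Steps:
Y(V) = -V (Y(V) = V*(-1) = -V)
j = 0 (j = 6*0 = 0)
R(d) = -1 + d
C(U) = -2*U (C(U) = -U - U = -2*U)
h(t) = -1 (h(t) = 0 + (-1 + 0) = 0 - 1 = -1)
C(69)*h((3*(-3))*(-2)) = -2*69*(-1) = -138*(-1) = 138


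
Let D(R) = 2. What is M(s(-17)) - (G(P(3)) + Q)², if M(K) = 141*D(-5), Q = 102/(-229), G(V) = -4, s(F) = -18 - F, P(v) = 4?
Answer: 13752038/52441 ≈ 262.24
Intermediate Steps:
Q = -102/229 (Q = 102*(-1/229) = -102/229 ≈ -0.44542)
M(K) = 282 (M(K) = 141*2 = 282)
M(s(-17)) - (G(P(3)) + Q)² = 282 - (-4 - 102/229)² = 282 - (-1018/229)² = 282 - 1*1036324/52441 = 282 - 1036324/52441 = 13752038/52441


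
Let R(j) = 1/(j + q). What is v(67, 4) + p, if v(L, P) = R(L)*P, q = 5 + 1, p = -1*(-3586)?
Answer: 261782/73 ≈ 3586.1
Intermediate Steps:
p = 3586
q = 6
R(j) = 1/(6 + j) (R(j) = 1/(j + 6) = 1/(6 + j))
v(L, P) = P/(6 + L)
v(67, 4) + p = 4/(6 + 67) + 3586 = 4/73 + 3586 = 261782/73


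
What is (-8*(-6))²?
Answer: 2304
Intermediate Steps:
(-8*(-6))² = 48² = 2304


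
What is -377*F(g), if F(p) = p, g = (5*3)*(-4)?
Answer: 22620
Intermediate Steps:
g = -60 (g = 15*(-4) = -60)
-377*F(g) = -377*(-60) = 22620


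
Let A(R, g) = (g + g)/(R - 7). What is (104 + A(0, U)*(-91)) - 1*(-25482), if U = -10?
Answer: 25326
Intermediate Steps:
A(R, g) = 2*g/(-7 + R) (A(R, g) = (2*g)/(-7 + R) = 2*g/(-7 + R))
(104 + A(0, U)*(-91)) - 1*(-25482) = (104 + (2*(-10)/(-7 + 0))*(-91)) - 1*(-25482) = (104 + (2*(-10)/(-7))*(-91)) + 25482 = (104 + (2*(-10)*(-⅐))*(-91)) + 25482 = (104 + (20/7)*(-91)) + 25482 = (104 - 260) + 25482 = -156 + 25482 = 25326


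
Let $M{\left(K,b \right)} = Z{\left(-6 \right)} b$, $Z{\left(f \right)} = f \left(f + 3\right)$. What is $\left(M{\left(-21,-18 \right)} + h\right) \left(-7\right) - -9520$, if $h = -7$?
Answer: $11837$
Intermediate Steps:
$Z{\left(f \right)} = f \left(3 + f\right)$
$M{\left(K,b \right)} = 18 b$ ($M{\left(K,b \right)} = - 6 \left(3 - 6\right) b = \left(-6\right) \left(-3\right) b = 18 b$)
$\left(M{\left(-21,-18 \right)} + h\right) \left(-7\right) - -9520 = \left(18 \left(-18\right) - 7\right) \left(-7\right) - -9520 = \left(-324 - 7\right) \left(-7\right) + 9520 = \left(-331\right) \left(-7\right) + 9520 = 2317 + 9520 = 11837$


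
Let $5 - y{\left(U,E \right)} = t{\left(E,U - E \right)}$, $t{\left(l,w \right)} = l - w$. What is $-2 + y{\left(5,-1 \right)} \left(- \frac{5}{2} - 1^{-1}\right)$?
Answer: $-44$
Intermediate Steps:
$y{\left(U,E \right)} = 5 + U - 2 E$ ($y{\left(U,E \right)} = 5 - \left(E - \left(U - E\right)\right) = 5 - \left(E + \left(E - U\right)\right) = 5 - \left(- U + 2 E\right) = 5 + U - 2 E$)
$-2 + y{\left(5,-1 \right)} \left(- \frac{5}{2} - 1^{-1}\right) = -2 + \left(5 + 5 - -2\right) \left(- \frac{5}{2} - 1^{-1}\right) = -2 + \left(5 + 5 + 2\right) \left(\left(-5\right) \frac{1}{2} - 1\right) = -2 + 12 \left(- \frac{5}{2} - 1\right) = -2 + 12 \left(- \frac{7}{2}\right) = -2 - 42 = -44$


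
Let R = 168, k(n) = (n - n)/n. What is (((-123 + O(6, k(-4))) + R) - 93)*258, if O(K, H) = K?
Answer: -10836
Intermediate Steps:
k(n) = 0 (k(n) = 0/n = 0)
(((-123 + O(6, k(-4))) + R) - 93)*258 = (((-123 + 6) + 168) - 93)*258 = ((-117 + 168) - 93)*258 = (51 - 93)*258 = -42*258 = -10836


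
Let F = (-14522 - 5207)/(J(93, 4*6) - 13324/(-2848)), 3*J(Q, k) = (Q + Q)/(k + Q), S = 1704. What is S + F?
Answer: -904188432/433871 ≈ -2084.0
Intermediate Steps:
J(Q, k) = 2*Q/(3*(Q + k)) (J(Q, k) = ((Q + Q)/(k + Q))/3 = ((2*Q)/(Q + k))/3 = (2*Q/(Q + k))/3 = 2*Q/(3*(Q + k)))
F = -1643504616/433871 (F = (-14522 - 5207)/((⅔)*93/(93 + 4*6) - 13324/(-2848)) = -19729/((⅔)*93/(93 + 24) - 13324*(-1/2848)) = -19729/((⅔)*93/117 + 3331/712) = -19729/((⅔)*93*(1/117) + 3331/712) = -19729/(62/117 + 3331/712) = -19729/433871/83304 = -19729*83304/433871 = -1643504616/433871 ≈ -3788.0)
S + F = 1704 - 1643504616/433871 = -904188432/433871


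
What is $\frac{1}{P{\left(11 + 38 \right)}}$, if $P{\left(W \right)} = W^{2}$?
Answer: $\frac{1}{2401} \approx 0.00041649$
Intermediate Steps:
$\frac{1}{P{\left(11 + 38 \right)}} = \frac{1}{\left(11 + 38\right)^{2}} = \frac{1}{49^{2}} = \frac{1}{2401}$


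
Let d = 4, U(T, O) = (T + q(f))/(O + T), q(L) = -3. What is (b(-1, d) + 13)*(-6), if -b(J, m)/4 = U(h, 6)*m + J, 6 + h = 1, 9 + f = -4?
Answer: -870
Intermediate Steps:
f = -13 (f = -9 - 4 = -13)
h = -5 (h = -6 + 1 = -5)
U(T, O) = (-3 + T)/(O + T) (U(T, O) = (T - 3)/(O + T) = (-3 + T)/(O + T))
b(J, m) = -4*J + 32*m (b(J, m) = -4*(((-3 - 5)/(6 - 5))*m + J) = -4*((-8/1)*m + J) = -4*((1*(-8))*m + J) = -4*(-8*m + J) = -4*(J - 8*m) = -4*J + 32*m)
(b(-1, d) + 13)*(-6) = ((-4*(-1) + 32*4) + 13)*(-6) = ((4 + 128) + 13)*(-6) = (132 + 13)*(-6) = 145*(-6) = -870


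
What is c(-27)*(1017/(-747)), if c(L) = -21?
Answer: 2373/83 ≈ 28.590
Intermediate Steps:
c(-27)*(1017/(-747)) = -21357/(-747) = -21357*(-1)/747 = -21*(-113/83) = 2373/83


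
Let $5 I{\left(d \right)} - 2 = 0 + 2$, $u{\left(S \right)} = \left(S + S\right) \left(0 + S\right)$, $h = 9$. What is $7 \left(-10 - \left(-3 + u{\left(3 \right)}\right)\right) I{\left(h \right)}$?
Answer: $-140$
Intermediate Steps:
$u{\left(S \right)} = 2 S^{2}$ ($u{\left(S \right)} = 2 S S = 2 S^{2}$)
$I{\left(d \right)} = \frac{4}{5}$ ($I{\left(d \right)} = \frac{2}{5} + \frac{0 + 2}{5} = \frac{2}{5} + \frac{1}{5} \cdot 2 = \frac{2}{5} + \frac{2}{5} = \frac{4}{5}$)
$7 \left(-10 - \left(-3 + u{\left(3 \right)}\right)\right) I{\left(h \right)} = 7 \left(-10 + \left(\left(3 - 2 \cdot 3^{2}\right) - 0\right)\right) \frac{4}{5} = 7 \left(-10 + \left(\left(3 - 2 \cdot 9\right) + 0\right)\right) \frac{4}{5} = 7 \left(-10 + \left(\left(3 - 18\right) + 0\right)\right) \frac{4}{5} = 7 \left(-10 + \left(-15 + 0\right)\right) \frac{4}{5} = 7 \left(-10 - 15\right) \frac{4}{5} = 7 \left(-25\right) \frac{4}{5} = \left(-175\right) \frac{4}{5} = -140$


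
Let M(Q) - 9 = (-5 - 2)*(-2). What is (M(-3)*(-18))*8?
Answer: -3312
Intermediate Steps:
M(Q) = 23 (M(Q) = 9 + (-5 - 2)*(-2) = 9 - 7*(-2) = 9 + 14 = 23)
(M(-3)*(-18))*8 = (23*(-18))*8 = -414*8 = -3312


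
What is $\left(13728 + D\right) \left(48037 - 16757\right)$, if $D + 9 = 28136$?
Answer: $1309224400$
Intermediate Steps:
$D = 28127$ ($D = -9 + 28136 = 28127$)
$\left(13728 + D\right) \left(48037 - 16757\right) = \left(13728 + 28127\right) \left(48037 - 16757\right) = 41855 \cdot 31280 = 1309224400$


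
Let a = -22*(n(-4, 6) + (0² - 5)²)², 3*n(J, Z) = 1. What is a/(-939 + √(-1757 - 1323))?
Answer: 39773536/2654403 + 254144*I*√770/7963209 ≈ 14.984 + 0.8856*I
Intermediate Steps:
n(J, Z) = ⅓ (n(J, Z) = (⅓)*1 = ⅓)
a = -127072/9 (a = -22*(⅓ + (0² - 5)²)² = -22*(⅓ + (0 - 5)²)² = -22*(⅓ + (-5)²)² = -22*(⅓ + 25)² = -22*(76/3)² = -22*5776/9 = -127072/9 ≈ -14119.)
a/(-939 + √(-1757 - 1323)) = -127072/(9*(-939 + √(-1757 - 1323))) = -127072/(9*(-939 + √(-3080))) = -127072/(9*(-939 + 2*I*√770))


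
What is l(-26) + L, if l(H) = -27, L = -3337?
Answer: -3364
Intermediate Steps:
l(-26) + L = -27 - 3337 = -3364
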